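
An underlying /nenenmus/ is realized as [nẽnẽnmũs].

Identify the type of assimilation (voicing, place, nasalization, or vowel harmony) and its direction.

nasalization, progressive

/e/→[ẽ] /e/→[ẽ] /u/→[ũ].
Each target copies a feature from the preceding segment, so the direction is progressive.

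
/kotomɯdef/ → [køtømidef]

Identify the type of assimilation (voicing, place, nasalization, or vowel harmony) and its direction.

/o/→[ø] /o/→[ø] /ɯ/→[i].
Vowels agree with the last vowel, so the harmony is regressive.

vowel harmony, regressive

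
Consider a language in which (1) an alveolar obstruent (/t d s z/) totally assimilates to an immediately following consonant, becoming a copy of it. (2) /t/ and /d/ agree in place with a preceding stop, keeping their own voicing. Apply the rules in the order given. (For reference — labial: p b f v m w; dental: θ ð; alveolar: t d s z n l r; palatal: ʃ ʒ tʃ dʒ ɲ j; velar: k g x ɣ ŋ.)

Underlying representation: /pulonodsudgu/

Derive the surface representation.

[pulonossuggu]

Rule 1: /d/ before /s/ → [s] (total assimilation)
Rule 1: /d/ before /g/ → [g] (total assimilation)
After rule 1: pulonossuggu
Rule 2: no segment meets the rule's conditions; no change.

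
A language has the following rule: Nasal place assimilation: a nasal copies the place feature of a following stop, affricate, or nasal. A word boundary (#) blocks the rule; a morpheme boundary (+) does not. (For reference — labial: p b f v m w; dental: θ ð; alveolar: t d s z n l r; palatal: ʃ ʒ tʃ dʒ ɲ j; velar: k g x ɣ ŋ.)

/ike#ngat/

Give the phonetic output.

[ike#ŋgat]

/n/ before /g/ (velar) → [ŋ]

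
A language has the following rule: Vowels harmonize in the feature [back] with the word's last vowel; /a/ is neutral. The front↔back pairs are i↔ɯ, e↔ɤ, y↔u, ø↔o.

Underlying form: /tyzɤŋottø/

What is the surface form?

[tyzeŋøttø]

/ɤ/ harmonizes with /ø/ ([-back]) → [e]
/o/ harmonizes with /ø/ ([-back]) → [ø]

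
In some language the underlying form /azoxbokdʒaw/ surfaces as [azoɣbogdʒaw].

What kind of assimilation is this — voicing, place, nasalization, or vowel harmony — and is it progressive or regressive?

/x/→[ɣ] /k/→[g].
Each target copies a feature from the following segment, so the direction is regressive.

voicing assimilation, regressive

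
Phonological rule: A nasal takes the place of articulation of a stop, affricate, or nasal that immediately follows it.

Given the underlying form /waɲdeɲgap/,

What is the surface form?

/ɲ/ before /d/ (alveolar) → [n]
/ɲ/ before /g/ (velar) → [ŋ]

[wandeŋgap]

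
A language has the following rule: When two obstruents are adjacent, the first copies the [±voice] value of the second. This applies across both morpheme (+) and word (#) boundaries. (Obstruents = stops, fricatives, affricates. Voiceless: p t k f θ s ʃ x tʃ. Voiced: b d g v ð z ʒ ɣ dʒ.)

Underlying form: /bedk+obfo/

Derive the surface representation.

/d/ before /k/ (voiceless) → [t]
/b/ before /f/ (voiceless) → [p]

[betk+opfo]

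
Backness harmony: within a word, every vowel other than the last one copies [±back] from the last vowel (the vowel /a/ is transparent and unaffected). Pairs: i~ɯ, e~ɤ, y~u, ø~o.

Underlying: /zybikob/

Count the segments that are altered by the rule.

/y/ harmonizes with /o/ ([+back]) → [u]
/i/ harmonizes with /o/ ([+back]) → [ɯ]
2 segments change.

2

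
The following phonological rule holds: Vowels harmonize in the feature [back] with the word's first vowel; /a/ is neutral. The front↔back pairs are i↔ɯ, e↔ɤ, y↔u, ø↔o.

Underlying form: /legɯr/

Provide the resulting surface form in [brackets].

[legir]

/ɯ/ harmonizes with /e/ ([-back]) → [i]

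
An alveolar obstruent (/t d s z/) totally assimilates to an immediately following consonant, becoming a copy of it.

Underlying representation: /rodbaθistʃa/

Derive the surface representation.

[robbaθitʃtʃa]

/d/ before /b/ → [b] (total assimilation)
/s/ before /tʃ/ → [tʃ] (total assimilation)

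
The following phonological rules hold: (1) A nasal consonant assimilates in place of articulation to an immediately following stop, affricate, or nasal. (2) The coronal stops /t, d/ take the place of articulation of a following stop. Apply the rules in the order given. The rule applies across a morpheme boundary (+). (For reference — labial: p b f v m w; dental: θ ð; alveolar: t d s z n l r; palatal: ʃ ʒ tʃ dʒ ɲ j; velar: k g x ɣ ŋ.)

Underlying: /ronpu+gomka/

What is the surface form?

[rompu+goŋka]

Rule 1: /n/ before /p/ (labial) → [m]
Rule 1: /m/ before /k/ (velar) → [ŋ]
After rule 1: rompu+goŋka
Rule 2: no segment meets the rule's conditions; no change.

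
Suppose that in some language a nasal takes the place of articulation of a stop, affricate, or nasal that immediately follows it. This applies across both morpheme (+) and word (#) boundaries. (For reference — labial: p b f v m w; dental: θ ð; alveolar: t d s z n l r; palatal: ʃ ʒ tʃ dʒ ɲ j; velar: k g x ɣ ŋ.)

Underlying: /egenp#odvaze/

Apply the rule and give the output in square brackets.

/n/ before /p/ (labial) → [m]

[egemp#odvaze]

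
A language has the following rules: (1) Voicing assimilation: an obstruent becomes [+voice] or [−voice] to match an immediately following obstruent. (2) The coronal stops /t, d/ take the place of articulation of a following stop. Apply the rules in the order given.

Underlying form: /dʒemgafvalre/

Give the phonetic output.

Rule 1: /f/ before /v/ (voiced) → [v]
After rule 1: dʒemgavvalre
Rule 2: no segment meets the rule's conditions; no change.

[dʒemgavvalre]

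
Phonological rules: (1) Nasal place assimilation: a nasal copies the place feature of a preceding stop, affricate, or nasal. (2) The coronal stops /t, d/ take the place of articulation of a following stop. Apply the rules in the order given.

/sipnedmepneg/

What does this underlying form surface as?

[sipmednepmeg]

Rule 1: /n/ after /p/ (labial) → [m]
Rule 1: /m/ after /d/ (alveolar) → [n]
Rule 1: /n/ after /p/ (labial) → [m]
After rule 1: sipmednepmeg
Rule 2: no segment meets the rule's conditions; no change.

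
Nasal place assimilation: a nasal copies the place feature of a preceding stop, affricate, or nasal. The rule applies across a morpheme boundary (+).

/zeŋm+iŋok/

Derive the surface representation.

/m/ after /ŋ/ (velar) → [ŋ]

[zeŋŋ+iŋok]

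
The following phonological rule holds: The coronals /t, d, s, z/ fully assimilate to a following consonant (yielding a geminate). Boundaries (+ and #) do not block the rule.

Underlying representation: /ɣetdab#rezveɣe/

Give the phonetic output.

[ɣeddab#revveɣe]

/t/ before /d/ → [d] (total assimilation)
/z/ before /v/ → [v] (total assimilation)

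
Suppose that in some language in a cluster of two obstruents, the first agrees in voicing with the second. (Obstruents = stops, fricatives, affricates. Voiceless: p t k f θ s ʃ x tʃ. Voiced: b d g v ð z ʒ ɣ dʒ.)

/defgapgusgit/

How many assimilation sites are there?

3

/f/ before /g/ (voiced) → [v]
/p/ before /g/ (voiced) → [b]
/s/ before /g/ (voiced) → [z]
3 segments change.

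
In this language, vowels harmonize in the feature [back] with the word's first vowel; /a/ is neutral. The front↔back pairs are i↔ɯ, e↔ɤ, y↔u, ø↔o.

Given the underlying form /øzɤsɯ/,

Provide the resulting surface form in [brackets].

/ɤ/ harmonizes with /ø/ ([-back]) → [e]
/ɯ/ harmonizes with /ø/ ([-back]) → [i]

[øzesi]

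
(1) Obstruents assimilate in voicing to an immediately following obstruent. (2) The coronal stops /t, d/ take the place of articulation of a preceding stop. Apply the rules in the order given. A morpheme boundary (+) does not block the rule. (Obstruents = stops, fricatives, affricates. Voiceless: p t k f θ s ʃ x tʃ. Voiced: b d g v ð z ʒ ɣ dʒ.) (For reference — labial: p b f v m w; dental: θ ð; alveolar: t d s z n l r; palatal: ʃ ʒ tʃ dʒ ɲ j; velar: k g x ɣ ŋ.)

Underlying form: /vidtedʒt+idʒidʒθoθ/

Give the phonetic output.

[vittetʃt+idʒitʃθoθ]

Rule 1: /d/ before /t/ (voiceless) → [t]
Rule 1: /dʒ/ before /t/ (voiceless) → [tʃ]
Rule 1: /dʒ/ before /θ/ (voiceless) → [tʃ]
After rule 1: vittetʃt+idʒitʃθoθ
Rule 2: no segment meets the rule's conditions; no change.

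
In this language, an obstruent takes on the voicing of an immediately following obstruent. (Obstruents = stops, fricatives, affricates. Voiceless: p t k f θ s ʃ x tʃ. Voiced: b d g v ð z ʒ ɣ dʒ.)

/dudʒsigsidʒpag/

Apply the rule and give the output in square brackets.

[dutʃsiksitʃpag]

/dʒ/ before /s/ (voiceless) → [tʃ]
/g/ before /s/ (voiceless) → [k]
/dʒ/ before /p/ (voiceless) → [tʃ]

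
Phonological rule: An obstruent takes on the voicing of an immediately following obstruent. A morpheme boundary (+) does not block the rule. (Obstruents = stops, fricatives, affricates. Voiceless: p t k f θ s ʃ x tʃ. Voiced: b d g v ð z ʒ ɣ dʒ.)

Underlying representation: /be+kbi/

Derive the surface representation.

/k/ before /b/ (voiced) → [g]

[be+gbi]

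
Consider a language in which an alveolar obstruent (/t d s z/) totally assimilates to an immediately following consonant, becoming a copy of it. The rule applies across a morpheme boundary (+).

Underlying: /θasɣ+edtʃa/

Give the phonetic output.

/s/ before /ɣ/ → [ɣ] (total assimilation)
/d/ before /tʃ/ → [tʃ] (total assimilation)

[θaɣɣ+etʃtʃa]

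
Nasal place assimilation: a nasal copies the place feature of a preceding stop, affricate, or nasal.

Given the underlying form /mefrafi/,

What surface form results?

[mefrafi]

no segment meets the rule's conditions; no change.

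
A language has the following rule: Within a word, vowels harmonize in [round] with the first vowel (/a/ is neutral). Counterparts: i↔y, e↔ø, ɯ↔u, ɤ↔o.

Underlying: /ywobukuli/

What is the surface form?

/i/ harmonizes with /y/ ([+round]) → [y]

[ywobukuly]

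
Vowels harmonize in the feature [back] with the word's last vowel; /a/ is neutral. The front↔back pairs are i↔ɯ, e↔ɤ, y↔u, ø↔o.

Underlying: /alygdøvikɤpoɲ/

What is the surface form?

/y/ harmonizes with /o/ ([+back]) → [u]
/ø/ harmonizes with /o/ ([+back]) → [o]
/i/ harmonizes with /o/ ([+back]) → [ɯ]

[alugdovɯkɤpoɲ]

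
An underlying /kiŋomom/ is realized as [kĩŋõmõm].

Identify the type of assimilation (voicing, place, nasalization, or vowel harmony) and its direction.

/i/→[ĩ] /o/→[õ] /o/→[õ].
Each target copies a feature from the following segment, so the direction is regressive.

nasalization, regressive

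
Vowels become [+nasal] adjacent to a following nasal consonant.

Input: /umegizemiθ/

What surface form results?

/u/ before nasal /m/ → [ũ]
/e/ before nasal /m/ → [ẽ]

[ũmegizẽmiθ]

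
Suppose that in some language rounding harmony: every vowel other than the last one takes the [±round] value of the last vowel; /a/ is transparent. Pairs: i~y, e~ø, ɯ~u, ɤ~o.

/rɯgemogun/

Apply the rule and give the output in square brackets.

[rugømogun]

/ɯ/ harmonizes with /u/ ([+round]) → [u]
/e/ harmonizes with /u/ ([+round]) → [ø]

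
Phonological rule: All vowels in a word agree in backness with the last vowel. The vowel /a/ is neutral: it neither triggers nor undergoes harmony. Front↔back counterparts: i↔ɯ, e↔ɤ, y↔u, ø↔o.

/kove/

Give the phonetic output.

[køve]

/o/ harmonizes with /e/ ([-back]) → [ø]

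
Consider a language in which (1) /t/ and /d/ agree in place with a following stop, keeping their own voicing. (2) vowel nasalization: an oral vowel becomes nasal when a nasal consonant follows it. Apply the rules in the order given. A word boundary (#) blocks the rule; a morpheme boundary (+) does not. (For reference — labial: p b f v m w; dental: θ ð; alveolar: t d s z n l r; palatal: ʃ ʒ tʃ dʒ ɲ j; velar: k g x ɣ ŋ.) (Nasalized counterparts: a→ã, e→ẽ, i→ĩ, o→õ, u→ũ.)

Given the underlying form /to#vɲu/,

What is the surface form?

[to#vɲu]

Rule 1: no segment meets the rule's conditions; no change.
After rule 1: to#vɲu
Rule 2: no segment meets the rule's conditions; no change.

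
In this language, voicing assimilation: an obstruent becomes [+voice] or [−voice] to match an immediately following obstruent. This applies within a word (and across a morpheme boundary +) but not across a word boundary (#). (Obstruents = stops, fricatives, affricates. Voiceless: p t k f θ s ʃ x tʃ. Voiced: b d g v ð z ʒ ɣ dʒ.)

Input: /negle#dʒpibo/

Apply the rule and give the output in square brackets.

/dʒ/ before /p/ (voiceless) → [tʃ]

[negle#tʃpibo]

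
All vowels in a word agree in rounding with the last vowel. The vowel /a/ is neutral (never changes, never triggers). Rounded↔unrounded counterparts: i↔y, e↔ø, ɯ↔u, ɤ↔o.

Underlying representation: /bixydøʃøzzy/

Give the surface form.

[byxydøʃøzzy]

/i/ harmonizes with /y/ ([+round]) → [y]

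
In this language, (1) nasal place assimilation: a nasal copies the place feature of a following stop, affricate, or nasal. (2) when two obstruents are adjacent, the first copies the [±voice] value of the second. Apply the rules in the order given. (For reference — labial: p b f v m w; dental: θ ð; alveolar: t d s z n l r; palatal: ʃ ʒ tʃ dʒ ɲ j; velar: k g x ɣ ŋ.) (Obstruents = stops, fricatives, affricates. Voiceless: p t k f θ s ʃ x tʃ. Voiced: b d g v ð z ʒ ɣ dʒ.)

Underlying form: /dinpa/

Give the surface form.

Rule 1: /n/ before /p/ (labial) → [m]
After rule 1: dimpa
Rule 2: no segment meets the rule's conditions; no change.

[dimpa]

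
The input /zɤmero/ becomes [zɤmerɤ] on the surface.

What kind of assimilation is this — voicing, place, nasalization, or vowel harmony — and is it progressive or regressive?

vowel harmony, progressive

/o/→[ɤ].
Vowels agree with the first vowel, so the harmony is progressive.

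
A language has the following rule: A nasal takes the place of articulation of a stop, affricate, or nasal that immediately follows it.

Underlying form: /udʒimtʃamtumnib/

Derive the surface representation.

/m/ before /tʃ/ (palatal) → [ɲ]
/m/ before /t/ (alveolar) → [n]
/m/ before /n/ (alveolar) → [n]

[udʒiɲtʃantunnib]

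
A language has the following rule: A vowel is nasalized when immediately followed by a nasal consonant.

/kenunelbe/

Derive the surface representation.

/e/ before nasal /n/ → [ẽ]
/u/ before nasal /n/ → [ũ]

[kẽnũnelbe]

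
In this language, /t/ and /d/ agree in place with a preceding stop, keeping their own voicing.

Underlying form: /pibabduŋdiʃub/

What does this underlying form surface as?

[pibabbuŋdiʃub]

/d/ after /b/ (labial) → [b]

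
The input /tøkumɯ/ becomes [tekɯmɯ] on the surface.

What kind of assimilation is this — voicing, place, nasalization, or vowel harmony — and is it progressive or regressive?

/ø/→[e] /u/→[ɯ].
Vowels agree with the last vowel, so the harmony is regressive.

vowel harmony, regressive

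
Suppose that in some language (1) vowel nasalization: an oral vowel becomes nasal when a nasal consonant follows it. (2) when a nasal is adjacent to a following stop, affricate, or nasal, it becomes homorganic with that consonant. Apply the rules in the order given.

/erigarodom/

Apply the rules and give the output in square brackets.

[erigarodõm]

Rule 1: /o/ before nasal /m/ → [õ]
After rule 1: erigarodõm
Rule 2: no segment meets the rule's conditions; no change.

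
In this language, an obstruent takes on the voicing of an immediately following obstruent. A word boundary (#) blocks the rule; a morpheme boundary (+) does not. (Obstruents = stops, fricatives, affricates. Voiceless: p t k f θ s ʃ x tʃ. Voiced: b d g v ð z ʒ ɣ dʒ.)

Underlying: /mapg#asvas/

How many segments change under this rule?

2

/p/ before /g/ (voiced) → [b]
/s/ before /v/ (voiced) → [z]
2 segments change.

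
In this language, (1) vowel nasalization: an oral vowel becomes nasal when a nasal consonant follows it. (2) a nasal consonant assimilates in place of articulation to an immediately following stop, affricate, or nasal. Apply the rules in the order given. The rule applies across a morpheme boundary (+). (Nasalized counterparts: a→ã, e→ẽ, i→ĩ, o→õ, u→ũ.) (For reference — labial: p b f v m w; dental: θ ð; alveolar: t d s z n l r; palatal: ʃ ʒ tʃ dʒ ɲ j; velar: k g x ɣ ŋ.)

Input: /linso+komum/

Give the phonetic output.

Rule 1: /i/ before nasal /n/ → [ĩ]
Rule 1: /o/ before nasal /m/ → [õ]
Rule 1: /u/ before nasal /m/ → [ũ]
After rule 1: lĩnso+kõmũm
Rule 2: no segment meets the rule's conditions; no change.

[lĩnso+kõmũm]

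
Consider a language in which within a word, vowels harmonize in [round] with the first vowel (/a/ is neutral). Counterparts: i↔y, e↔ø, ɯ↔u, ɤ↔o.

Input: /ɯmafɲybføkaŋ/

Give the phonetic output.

/y/ harmonizes with /ɯ/ ([-round]) → [i]
/ø/ harmonizes with /ɯ/ ([-round]) → [e]

[ɯmafɲibfekaŋ]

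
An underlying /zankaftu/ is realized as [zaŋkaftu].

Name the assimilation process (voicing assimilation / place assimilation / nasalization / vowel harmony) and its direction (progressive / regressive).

place assimilation, regressive

/n/→[ŋ].
Each target copies a feature from the following segment, so the direction is regressive.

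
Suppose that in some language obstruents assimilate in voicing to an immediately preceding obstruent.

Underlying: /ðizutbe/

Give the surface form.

[ðizutpe]

/b/ after /t/ (voiceless) → [p]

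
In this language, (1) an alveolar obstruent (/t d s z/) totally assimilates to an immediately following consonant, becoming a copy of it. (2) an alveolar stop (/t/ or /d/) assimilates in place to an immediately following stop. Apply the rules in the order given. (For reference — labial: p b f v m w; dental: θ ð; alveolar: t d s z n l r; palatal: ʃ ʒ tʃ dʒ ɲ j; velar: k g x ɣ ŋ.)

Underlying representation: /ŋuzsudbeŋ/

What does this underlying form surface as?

[ŋussubbeŋ]

Rule 1: /z/ before /s/ → [s] (total assimilation)
Rule 1: /d/ before /b/ → [b] (total assimilation)
After rule 1: ŋussubbeŋ
Rule 2: no segment meets the rule's conditions; no change.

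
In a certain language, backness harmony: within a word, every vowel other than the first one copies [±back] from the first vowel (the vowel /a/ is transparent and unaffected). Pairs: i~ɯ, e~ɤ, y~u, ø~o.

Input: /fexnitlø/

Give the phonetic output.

no segment meets the rule's conditions; no change.

[fexnitlø]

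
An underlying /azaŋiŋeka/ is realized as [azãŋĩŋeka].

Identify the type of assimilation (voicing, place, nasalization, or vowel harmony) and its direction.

/a/→[ã] /i/→[ĩ].
Each target copies a feature from the following segment, so the direction is regressive.

nasalization, regressive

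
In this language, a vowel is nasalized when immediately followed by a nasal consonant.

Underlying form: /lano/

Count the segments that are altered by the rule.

1

/a/ before nasal /n/ → [ã]
1 segment changes.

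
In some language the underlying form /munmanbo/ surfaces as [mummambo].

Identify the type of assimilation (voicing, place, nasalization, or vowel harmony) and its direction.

place assimilation, regressive

/n/→[m] /n/→[m].
Each target copies a feature from the following segment, so the direction is regressive.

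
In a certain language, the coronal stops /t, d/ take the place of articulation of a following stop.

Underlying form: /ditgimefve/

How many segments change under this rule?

/t/ before /g/ (velar) → [k]
1 segment changes.

1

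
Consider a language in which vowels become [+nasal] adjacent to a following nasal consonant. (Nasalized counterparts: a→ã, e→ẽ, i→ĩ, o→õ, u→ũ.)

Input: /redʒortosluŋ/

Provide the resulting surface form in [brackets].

[redʒortoslũŋ]

/u/ before nasal /ŋ/ → [ũ]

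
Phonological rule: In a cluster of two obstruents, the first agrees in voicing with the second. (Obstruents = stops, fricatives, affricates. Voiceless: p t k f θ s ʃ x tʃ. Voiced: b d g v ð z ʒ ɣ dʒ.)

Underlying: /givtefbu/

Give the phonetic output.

/v/ before /t/ (voiceless) → [f]
/f/ before /b/ (voiced) → [v]

[giftevbu]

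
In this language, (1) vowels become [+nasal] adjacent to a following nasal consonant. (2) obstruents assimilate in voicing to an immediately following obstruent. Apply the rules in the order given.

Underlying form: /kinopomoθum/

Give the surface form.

[kĩnopõmoθũm]

Rule 1: /i/ before nasal /n/ → [ĩ]
Rule 1: /o/ before nasal /m/ → [õ]
Rule 1: /u/ before nasal /m/ → [ũ]
After rule 1: kĩnopõmoθũm
Rule 2: no segment meets the rule's conditions; no change.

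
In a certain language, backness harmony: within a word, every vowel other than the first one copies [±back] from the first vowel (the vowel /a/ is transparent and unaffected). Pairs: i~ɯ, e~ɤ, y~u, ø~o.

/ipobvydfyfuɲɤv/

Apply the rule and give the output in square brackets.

/o/ harmonizes with /i/ ([-back]) → [ø]
/u/ harmonizes with /i/ ([-back]) → [y]
/ɤ/ harmonizes with /i/ ([-back]) → [e]

[ipøbvydfyfyɲev]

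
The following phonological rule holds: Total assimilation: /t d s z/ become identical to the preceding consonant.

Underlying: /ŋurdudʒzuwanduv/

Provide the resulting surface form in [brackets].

[ŋurrudʒdʒuwannuv]

/d/ after /r/ → [r] (total assimilation)
/z/ after /dʒ/ → [dʒ] (total assimilation)
/d/ after /n/ → [n] (total assimilation)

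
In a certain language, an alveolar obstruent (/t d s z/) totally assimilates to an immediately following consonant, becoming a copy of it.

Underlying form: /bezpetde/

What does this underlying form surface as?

/z/ before /p/ → [p] (total assimilation)
/t/ before /d/ → [d] (total assimilation)

[beppedde]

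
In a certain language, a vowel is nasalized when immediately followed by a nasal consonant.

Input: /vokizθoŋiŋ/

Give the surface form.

/o/ before nasal /ŋ/ → [õ]
/i/ before nasal /ŋ/ → [ĩ]

[vokizθõŋĩŋ]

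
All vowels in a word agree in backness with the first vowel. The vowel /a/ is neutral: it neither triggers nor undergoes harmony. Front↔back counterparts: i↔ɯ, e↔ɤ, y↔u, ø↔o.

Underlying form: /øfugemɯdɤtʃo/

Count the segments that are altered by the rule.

/u/ harmonizes with /ø/ ([-back]) → [y]
/ɯ/ harmonizes with /ø/ ([-back]) → [i]
/ɤ/ harmonizes with /ø/ ([-back]) → [e]
/o/ harmonizes with /ø/ ([-back]) → [ø]
4 segments change.

4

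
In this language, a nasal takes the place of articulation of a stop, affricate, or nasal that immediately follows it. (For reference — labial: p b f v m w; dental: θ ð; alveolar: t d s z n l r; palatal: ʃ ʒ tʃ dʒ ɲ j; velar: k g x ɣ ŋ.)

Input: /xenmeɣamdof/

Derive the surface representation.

/n/ before /m/ (labial) → [m]
/m/ before /d/ (alveolar) → [n]

[xemmeɣandof]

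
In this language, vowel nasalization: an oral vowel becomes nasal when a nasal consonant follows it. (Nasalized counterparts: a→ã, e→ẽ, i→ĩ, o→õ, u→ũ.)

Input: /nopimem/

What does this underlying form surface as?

/i/ before nasal /m/ → [ĩ]
/e/ before nasal /m/ → [ẽ]

[nopĩmẽm]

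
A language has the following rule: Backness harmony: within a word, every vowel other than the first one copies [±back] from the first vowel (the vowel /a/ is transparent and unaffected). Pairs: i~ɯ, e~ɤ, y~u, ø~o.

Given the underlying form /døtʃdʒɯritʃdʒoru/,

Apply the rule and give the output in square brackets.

[døtʃdʒiritʃdʒøry]

/ɯ/ harmonizes with /ø/ ([-back]) → [i]
/o/ harmonizes with /ø/ ([-back]) → [ø]
/u/ harmonizes with /ø/ ([-back]) → [y]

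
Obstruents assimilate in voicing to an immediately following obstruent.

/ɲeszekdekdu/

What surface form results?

[ɲezzegdegdu]

/s/ before /z/ (voiced) → [z]
/k/ before /d/ (voiced) → [g]
/k/ before /d/ (voiced) → [g]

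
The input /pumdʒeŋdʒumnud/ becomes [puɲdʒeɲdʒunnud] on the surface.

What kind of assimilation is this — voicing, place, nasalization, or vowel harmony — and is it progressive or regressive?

place assimilation, regressive

/m/→[ɲ] /ŋ/→[ɲ] /m/→[n].
Each target copies a feature from the following segment, so the direction is regressive.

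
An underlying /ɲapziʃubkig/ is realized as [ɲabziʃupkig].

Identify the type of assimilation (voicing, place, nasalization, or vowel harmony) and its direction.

/p/→[b] /b/→[p].
Each target copies a feature from the following segment, so the direction is regressive.

voicing assimilation, regressive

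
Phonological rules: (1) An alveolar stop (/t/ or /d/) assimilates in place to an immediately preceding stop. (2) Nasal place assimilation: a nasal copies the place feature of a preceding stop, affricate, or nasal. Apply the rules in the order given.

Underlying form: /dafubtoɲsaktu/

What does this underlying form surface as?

Rule 1: /t/ after /b/ (labial) → [p]
Rule 1: /t/ after /k/ (velar) → [k]
After rule 1: dafubpoɲsakku
Rule 2: no segment meets the rule's conditions; no change.

[dafubpoɲsakku]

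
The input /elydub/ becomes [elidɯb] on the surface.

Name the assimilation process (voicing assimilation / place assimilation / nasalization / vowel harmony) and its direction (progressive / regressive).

vowel harmony, progressive

/y/→[i] /u/→[ɯ].
Vowels agree with the first vowel, so the harmony is progressive.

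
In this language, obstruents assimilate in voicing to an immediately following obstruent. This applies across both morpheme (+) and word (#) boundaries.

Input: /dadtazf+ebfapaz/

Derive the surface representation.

[dattasf+epfapaz]

/d/ before /t/ (voiceless) → [t]
/z/ before /f/ (voiceless) → [s]
/b/ before /f/ (voiceless) → [p]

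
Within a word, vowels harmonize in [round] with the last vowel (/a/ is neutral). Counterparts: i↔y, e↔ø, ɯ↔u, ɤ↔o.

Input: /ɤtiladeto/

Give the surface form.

[otyladøto]

/ɤ/ harmonizes with /o/ ([+round]) → [o]
/i/ harmonizes with /o/ ([+round]) → [y]
/e/ harmonizes with /o/ ([+round]) → [ø]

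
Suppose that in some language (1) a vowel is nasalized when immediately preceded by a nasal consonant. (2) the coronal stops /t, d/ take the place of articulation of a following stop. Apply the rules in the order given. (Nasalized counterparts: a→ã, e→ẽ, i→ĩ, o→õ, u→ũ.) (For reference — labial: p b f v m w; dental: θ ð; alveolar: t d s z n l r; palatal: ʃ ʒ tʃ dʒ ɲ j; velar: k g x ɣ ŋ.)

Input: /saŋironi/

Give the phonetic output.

Rule 1: /i/ after nasal /ŋ/ → [ĩ]
Rule 1: /i/ after nasal /n/ → [ĩ]
After rule 1: saŋĩronĩ
Rule 2: no segment meets the rule's conditions; no change.

[saŋĩronĩ]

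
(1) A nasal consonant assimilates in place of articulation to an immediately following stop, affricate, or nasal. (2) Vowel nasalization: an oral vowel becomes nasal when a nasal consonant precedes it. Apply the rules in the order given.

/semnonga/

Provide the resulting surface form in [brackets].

[sennõŋga]

Rule 1: /m/ before /n/ (alveolar) → [n]
Rule 1: /n/ before /g/ (velar) → [ŋ]
After rule 1: sennoŋga
Rule 2: /o/ after nasal /n/ → [õ]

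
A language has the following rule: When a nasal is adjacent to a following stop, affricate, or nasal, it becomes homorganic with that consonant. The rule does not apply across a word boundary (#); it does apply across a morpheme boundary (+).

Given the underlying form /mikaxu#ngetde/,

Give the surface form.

/n/ before /g/ (velar) → [ŋ]

[mikaxu#ŋgetde]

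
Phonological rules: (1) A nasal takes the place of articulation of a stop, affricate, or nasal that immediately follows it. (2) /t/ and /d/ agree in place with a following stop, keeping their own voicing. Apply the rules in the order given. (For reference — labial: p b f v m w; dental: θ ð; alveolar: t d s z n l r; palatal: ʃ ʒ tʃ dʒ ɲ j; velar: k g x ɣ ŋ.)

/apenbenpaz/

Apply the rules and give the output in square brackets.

[apembempaz]

Rule 1: /n/ before /b/ (labial) → [m]
Rule 1: /n/ before /p/ (labial) → [m]
After rule 1: apembempaz
Rule 2: no segment meets the rule's conditions; no change.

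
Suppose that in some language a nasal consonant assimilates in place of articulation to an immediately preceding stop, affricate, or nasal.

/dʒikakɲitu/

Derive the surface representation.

[dʒikakŋitu]

/ɲ/ after /k/ (velar) → [ŋ]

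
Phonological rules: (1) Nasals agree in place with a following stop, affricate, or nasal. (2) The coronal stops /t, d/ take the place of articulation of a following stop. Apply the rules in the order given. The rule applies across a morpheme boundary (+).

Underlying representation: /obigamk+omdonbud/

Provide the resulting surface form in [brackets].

Rule 1: /m/ before /k/ (velar) → [ŋ]
Rule 1: /m/ before /d/ (alveolar) → [n]
Rule 1: /n/ before /b/ (labial) → [m]
After rule 1: obigaŋk+ondombud
Rule 2: no segment meets the rule's conditions; no change.

[obigaŋk+ondombud]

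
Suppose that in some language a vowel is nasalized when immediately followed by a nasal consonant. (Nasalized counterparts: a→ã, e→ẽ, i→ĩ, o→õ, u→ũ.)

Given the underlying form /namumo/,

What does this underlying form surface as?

/a/ before nasal /m/ → [ã]
/u/ before nasal /m/ → [ũ]

[nãmũmo]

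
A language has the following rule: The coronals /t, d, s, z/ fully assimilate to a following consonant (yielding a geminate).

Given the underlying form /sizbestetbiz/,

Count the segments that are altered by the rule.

/z/ before /b/ → [b] (total assimilation)
/s/ before /t/ → [t] (total assimilation)
/t/ before /b/ → [b] (total assimilation)
3 segments change.

3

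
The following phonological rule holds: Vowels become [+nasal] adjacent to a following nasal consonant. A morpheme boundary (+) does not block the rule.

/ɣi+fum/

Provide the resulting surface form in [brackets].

/u/ before nasal /m/ → [ũ]

[ɣi+fũm]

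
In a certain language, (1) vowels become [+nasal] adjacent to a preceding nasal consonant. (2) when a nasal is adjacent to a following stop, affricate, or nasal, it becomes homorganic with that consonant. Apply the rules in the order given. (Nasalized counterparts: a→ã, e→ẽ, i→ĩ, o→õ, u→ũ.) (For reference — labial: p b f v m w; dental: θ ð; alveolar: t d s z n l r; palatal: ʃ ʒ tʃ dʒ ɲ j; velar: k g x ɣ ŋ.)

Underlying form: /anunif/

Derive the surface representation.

Rule 1: /u/ after nasal /n/ → [ũ]
Rule 1: /i/ after nasal /n/ → [ĩ]
After rule 1: anũnĩf
Rule 2: no segment meets the rule's conditions; no change.

[anũnĩf]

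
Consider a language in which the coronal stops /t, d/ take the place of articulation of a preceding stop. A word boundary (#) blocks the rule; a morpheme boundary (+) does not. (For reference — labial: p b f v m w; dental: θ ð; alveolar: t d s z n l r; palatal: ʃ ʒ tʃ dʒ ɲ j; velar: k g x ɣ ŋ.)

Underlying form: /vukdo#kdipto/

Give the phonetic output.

[vukgo#kgippo]

/d/ after /k/ (velar) → [g]
/d/ after /k/ (velar) → [g]
/t/ after /p/ (labial) → [p]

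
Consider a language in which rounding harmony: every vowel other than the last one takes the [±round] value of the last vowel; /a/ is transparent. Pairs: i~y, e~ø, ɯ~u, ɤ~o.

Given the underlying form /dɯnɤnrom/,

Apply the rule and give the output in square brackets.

[dunonrom]

/ɯ/ harmonizes with /o/ ([+round]) → [u]
/ɤ/ harmonizes with /o/ ([+round]) → [o]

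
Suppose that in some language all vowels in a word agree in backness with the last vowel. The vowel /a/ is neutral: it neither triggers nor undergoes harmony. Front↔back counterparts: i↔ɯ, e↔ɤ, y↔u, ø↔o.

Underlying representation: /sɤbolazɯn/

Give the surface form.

no segment meets the rule's conditions; no change.

[sɤbolazɯn]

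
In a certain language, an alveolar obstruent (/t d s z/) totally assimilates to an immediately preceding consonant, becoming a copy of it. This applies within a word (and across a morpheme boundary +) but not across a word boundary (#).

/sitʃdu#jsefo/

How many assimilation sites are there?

/d/ after /tʃ/ → [tʃ] (total assimilation)
/s/ after /j/ → [j] (total assimilation)
2 segments change.

2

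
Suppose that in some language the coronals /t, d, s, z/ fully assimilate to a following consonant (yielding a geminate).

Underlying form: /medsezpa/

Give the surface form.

[messeppa]

/d/ before /s/ → [s] (total assimilation)
/z/ before /p/ → [p] (total assimilation)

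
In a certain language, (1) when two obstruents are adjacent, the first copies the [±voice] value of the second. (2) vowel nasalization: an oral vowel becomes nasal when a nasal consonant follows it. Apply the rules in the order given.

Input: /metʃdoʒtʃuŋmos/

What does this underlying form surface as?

[medʒdoʃtʃũŋmos]

Rule 1: /tʃ/ before /d/ (voiced) → [dʒ]
Rule 1: /ʒ/ before /tʃ/ (voiceless) → [ʃ]
After rule 1: medʒdoʃtʃuŋmos
Rule 2: /u/ before nasal /ŋ/ → [ũ]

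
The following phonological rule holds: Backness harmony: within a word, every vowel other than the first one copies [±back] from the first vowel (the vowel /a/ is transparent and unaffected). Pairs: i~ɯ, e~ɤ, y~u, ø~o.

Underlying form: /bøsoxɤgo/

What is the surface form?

[bøsøxegø]

/o/ harmonizes with /ø/ ([-back]) → [ø]
/ɤ/ harmonizes with /ø/ ([-back]) → [e]
/o/ harmonizes with /ø/ ([-back]) → [ø]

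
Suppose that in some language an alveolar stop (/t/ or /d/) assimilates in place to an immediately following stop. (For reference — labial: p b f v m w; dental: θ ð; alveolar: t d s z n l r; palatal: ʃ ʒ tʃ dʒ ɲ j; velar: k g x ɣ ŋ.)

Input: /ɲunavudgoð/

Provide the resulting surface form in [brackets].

[ɲunavuggoð]

/d/ before /g/ (velar) → [g]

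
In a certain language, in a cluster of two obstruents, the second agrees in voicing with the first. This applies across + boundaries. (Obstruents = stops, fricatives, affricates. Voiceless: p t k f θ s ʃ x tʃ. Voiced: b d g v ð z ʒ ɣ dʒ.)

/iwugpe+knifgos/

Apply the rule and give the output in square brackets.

/p/ after /g/ (voiced) → [b]
/g/ after /f/ (voiceless) → [k]

[iwugbe+knifkos]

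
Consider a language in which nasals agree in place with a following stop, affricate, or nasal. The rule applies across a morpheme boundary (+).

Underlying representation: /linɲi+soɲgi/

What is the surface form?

/n/ before /ɲ/ (palatal) → [ɲ]
/ɲ/ before /g/ (velar) → [ŋ]

[liɲɲi+soŋgi]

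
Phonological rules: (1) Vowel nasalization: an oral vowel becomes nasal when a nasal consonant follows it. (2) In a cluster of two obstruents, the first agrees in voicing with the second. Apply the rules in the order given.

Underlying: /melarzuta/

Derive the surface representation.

Rule 1: no segment meets the rule's conditions; no change.
After rule 1: melarzuta
Rule 2: no segment meets the rule's conditions; no change.

[melarzuta]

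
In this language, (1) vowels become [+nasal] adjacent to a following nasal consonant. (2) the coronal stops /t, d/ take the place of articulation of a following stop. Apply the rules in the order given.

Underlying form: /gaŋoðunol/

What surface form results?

Rule 1: /a/ before nasal /ŋ/ → [ã]
Rule 1: /u/ before nasal /n/ → [ũ]
After rule 1: gãŋoðũnol
Rule 2: no segment meets the rule's conditions; no change.

[gãŋoðũnol]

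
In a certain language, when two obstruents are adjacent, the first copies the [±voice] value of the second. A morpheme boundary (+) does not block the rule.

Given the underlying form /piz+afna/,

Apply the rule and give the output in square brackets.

no segment meets the rule's conditions; no change.

[piz+afna]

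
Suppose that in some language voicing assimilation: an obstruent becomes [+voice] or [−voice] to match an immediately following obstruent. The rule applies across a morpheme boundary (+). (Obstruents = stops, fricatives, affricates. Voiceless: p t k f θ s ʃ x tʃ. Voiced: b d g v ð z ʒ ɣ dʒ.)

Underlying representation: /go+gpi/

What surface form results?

[go+kpi]

/g/ before /p/ (voiceless) → [k]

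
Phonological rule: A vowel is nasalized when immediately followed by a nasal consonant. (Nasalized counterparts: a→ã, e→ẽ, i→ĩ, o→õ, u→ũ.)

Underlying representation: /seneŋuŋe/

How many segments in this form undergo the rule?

3

/e/ before nasal /n/ → [ẽ]
/e/ before nasal /ŋ/ → [ẽ]
/u/ before nasal /ŋ/ → [ũ]
3 segments change.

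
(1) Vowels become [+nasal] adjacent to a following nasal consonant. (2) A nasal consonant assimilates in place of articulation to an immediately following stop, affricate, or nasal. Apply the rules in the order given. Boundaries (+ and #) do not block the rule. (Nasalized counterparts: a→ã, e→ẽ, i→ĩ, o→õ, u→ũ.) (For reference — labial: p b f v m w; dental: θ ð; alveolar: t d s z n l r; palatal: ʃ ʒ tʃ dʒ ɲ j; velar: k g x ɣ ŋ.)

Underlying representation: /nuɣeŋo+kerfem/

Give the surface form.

Rule 1: /e/ before nasal /ŋ/ → [ẽ]
Rule 1: /e/ before nasal /m/ → [ẽ]
After rule 1: nuɣẽŋo+kerfẽm
Rule 2: no segment meets the rule's conditions; no change.

[nuɣẽŋo+kerfẽm]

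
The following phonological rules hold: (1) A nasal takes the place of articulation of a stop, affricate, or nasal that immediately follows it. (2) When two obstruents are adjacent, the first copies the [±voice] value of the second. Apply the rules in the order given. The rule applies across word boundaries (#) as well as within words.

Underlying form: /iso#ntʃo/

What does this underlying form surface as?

[iso#ɲtʃo]

Rule 1: /n/ before /tʃ/ (palatal) → [ɲ]
After rule 1: iso#ɲtʃo
Rule 2: no segment meets the rule's conditions; no change.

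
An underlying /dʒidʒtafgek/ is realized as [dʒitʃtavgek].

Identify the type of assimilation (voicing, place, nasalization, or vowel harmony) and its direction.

/dʒ/→[tʃ] /f/→[v].
Each target copies a feature from the following segment, so the direction is regressive.

voicing assimilation, regressive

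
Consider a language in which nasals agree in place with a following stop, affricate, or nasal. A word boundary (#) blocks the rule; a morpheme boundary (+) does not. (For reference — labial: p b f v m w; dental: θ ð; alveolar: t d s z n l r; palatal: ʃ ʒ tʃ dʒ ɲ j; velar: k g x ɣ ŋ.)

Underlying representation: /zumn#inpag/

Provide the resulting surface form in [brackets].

/m/ before /n/ (alveolar) → [n]
/n/ before /p/ (labial) → [m]

[zunn#impag]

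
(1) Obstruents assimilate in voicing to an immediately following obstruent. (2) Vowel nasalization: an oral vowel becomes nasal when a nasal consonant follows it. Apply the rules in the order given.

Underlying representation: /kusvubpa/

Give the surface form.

[kuzvuppa]

Rule 1: /s/ before /v/ (voiced) → [z]
Rule 1: /b/ before /p/ (voiceless) → [p]
After rule 1: kuzvuppa
Rule 2: no segment meets the rule's conditions; no change.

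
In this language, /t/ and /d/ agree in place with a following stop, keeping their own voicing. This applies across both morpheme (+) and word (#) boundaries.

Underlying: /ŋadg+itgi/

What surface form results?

/d/ before /g/ (velar) → [g]
/t/ before /g/ (velar) → [k]

[ŋagg+ikgi]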